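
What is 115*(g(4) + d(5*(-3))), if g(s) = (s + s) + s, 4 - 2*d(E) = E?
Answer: 4945/2 ≈ 2472.5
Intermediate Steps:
d(E) = 2 - E/2
g(s) = 3*s (g(s) = 2*s + s = 3*s)
115*(g(4) + d(5*(-3))) = 115*(3*4 + (2 - 5*(-3)/2)) = 115*(12 + (2 - 1/2*(-15))) = 115*(12 + (2 + 15/2)) = 115*(12 + 19/2) = 115*(43/2) = 4945/2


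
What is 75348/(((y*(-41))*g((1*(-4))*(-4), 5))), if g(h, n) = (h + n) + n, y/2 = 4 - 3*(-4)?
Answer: -1449/656 ≈ -2.2088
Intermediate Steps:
y = 32 (y = 2*(4 - 3*(-4)) = 2*(4 + 12) = 2*16 = 32)
g(h, n) = h + 2*n
75348/(((y*(-41))*g((1*(-4))*(-4), 5))) = 75348/(((32*(-41))*((1*(-4))*(-4) + 2*5))) = 75348/((-1312*(-4*(-4) + 10))) = 75348/((-1312*(16 + 10))) = 75348/((-1312*26)) = 75348/(-34112) = 75348*(-1/34112) = -1449/656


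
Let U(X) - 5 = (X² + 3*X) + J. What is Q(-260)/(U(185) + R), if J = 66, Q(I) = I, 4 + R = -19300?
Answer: -260/15547 ≈ -0.016723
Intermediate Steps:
R = -19304 (R = -4 - 19300 = -19304)
U(X) = 71 + X² + 3*X (U(X) = 5 + ((X² + 3*X) + 66) = 5 + (66 + X² + 3*X) = 71 + X² + 3*X)
Q(-260)/(U(185) + R) = -260/((71 + 185² + 3*185) - 19304) = -260/((71 + 34225 + 555) - 19304) = -260/(34851 - 19304) = -260/15547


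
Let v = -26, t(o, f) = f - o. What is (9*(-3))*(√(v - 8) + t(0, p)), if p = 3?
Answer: -81 - 27*I*√34 ≈ -81.0 - 157.44*I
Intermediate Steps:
(9*(-3))*(√(v - 8) + t(0, p)) = (9*(-3))*(√(-26 - 8) + (3 - 1*0)) = -27*(√(-34) + (3 + 0)) = -27*(I*√34 + 3) = -27*(3 + I*√34) = -81 - 27*I*√34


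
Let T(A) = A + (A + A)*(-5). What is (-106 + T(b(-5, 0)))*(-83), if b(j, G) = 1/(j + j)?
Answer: 87233/10 ≈ 8723.3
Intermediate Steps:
b(j, G) = 1/(2*j)
T(A) = -9*A (T(A) = A + (2*A)*(-5) = A - 10*A = -9*A)
(-106 + T(b(-5, 0)))*(-83) = (-106 - 9/(2*(-5)))*(-83) = (-106 - 9*(-1)/(2*5))*(-83) = (-106 - 9*(-1/10))*(-83) = (-106 + 9/10)*(-83) = -1051/10*(-83) = 87233/10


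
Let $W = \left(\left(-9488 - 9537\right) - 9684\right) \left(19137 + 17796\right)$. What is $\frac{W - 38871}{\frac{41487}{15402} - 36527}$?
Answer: $\frac{1814609507104}{62505263} \approx 29031.0$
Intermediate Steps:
$W = -1060309497$ ($W = \left(-19025 - 9684\right) 36933 = \left(-28709\right) 36933 = -1060309497$)
$\frac{W - 38871}{\frac{41487}{15402} - 36527} = \frac{-1060309497 - 38871}{\frac{41487}{15402} - 36527} = - \frac{1060348368}{41487 \cdot \frac{1}{15402} - 36527} = - \frac{1060348368}{\frac{13829}{5134} - 36527} = - \frac{1060348368}{- \frac{187515789}{5134}} = \left(-1060348368\right) \left(- \frac{5134}{187515789}\right) = \frac{1814609507104}{62505263}$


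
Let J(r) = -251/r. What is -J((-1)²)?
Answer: 251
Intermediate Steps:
-J((-1)²) = -(-251)/((-1)²) = -(-251)/1 = -(-251) = -1*(-251) = 251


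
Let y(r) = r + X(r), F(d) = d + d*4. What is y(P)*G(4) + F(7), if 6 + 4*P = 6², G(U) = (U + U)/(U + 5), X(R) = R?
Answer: 145/3 ≈ 48.333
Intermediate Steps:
F(d) = 5*d (F(d) = d + 4*d = 5*d)
G(U) = 2*U/(5 + U) (G(U) = (2*U)/(5 + U) = 2*U/(5 + U))
P = 15/2 (P = -3/2 + (¼)*6² = -3/2 + (¼)*36 = -3/2 + 9 = 15/2 ≈ 7.5000)
y(r) = 2*r (y(r) = r + r = 2*r)
y(P)*G(4) + F(7) = (2*(15/2))*(2*4/(5 + 4)) + 5*7 = 15*(2*4/9) + 35 = 15*(2*4*(⅑)) + 35 = 15*(8/9) + 35 = 40/3 + 35 = 145/3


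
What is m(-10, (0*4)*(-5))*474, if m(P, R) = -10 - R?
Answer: -4740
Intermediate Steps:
m(-10, (0*4)*(-5))*474 = (-10 - 0*4*(-5))*474 = (-10 - 0*(-5))*474 = (-10 - 1*0)*474 = (-10 + 0)*474 = -10*474 = -4740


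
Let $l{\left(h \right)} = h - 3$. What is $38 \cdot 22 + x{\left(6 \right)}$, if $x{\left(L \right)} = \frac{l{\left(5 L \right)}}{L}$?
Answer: $\frac{1681}{2} \approx 840.5$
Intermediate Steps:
$l{\left(h \right)} = -3 + h$ ($l{\left(h \right)} = h - 3 = -3 + h$)
$x{\left(L \right)} = \frac{-3 + 5 L}{L}$
$38 \cdot 22 + x{\left(6 \right)} = 38 \cdot 22 + \left(5 - \frac{3}{6}\right) = 836 + \left(5 - \frac{1}{2}\right) = 836 + \frac{9}{2} = \frac{1681}{2}$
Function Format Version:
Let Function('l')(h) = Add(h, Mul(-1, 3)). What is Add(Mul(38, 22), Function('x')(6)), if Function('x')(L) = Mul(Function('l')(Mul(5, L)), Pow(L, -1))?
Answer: Rational(1681, 2) ≈ 840.50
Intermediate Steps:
Function('l')(h) = Add(-3, h) (Function('l')(h) = Add(h, -3) = Add(-3, h))
Function('x')(L) = Mul(Pow(L, -1), Add(-3, Mul(5, L))) (Function('x')(L) = Mul(Add(-3, Mul(5, L)), Pow(L, -1)) = Mul(Pow(L, -1), Add(-3, Mul(5, L))))
Add(Mul(38, 22), Function('x')(6)) = Add(Mul(38, 22), Add(5, Mul(-3, Pow(6, -1)))) = Add(836, Add(5, Mul(-3, Rational(1, 6)))) = Add(836, Add(5, Rational(-1, 2))) = Add(836, Rational(9, 2)) = Rational(1681, 2)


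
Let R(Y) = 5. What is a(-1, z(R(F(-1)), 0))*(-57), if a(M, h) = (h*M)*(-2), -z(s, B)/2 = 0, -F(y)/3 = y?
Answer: 0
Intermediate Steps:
F(y) = -3*y
z(s, B) = 0 (z(s, B) = -2*0 = 0)
a(M, h) = -2*M*h (a(M, h) = (M*h)*(-2) = -2*M*h)
a(-1, z(R(F(-1)), 0))*(-57) = -2*(-1)*0*(-57) = 0*(-57) = 0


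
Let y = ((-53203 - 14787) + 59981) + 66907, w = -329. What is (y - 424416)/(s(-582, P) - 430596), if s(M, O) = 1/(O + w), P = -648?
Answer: 357111086/420692293 ≈ 0.84887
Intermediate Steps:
s(M, O) = 1/(-329 + O) (s(M, O) = 1/(O - 329) = 1/(-329 + O))
y = 58898 (y = (-67990 + 59981) + 66907 = -8009 + 66907 = 58898)
(y - 424416)/(s(-582, P) - 430596) = (58898 - 424416)/(1/(-329 - 648) - 430596) = -365518/(1/(-977) - 430596) = -365518/(-1/977 - 430596) = -365518/(-420692293/977) = -365518*(-977/420692293) = 357111086/420692293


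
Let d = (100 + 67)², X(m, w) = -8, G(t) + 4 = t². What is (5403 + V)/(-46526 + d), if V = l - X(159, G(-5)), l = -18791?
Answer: 13380/18637 ≈ 0.71793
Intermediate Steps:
G(t) = -4 + t²
d = 27889 (d = 167² = 27889)
V = -18783 (V = -18791 - 1*(-8) = -18791 + 8 = -18783)
(5403 + V)/(-46526 + d) = (5403 - 18783)/(-46526 + 27889) = -13380/(-18637) = -13380*(-1/18637) = 13380/18637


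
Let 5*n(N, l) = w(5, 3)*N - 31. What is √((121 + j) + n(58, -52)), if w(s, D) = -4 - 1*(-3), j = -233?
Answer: I*√3245/5 ≈ 11.393*I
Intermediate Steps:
w(s, D) = -1 (w(s, D) = -4 + 3 = -1)
n(N, l) = -31/5 - N/5 (n(N, l) = (-N - 31)/5 = (-31 - N)/5 = -31/5 - N/5)
√((121 + j) + n(58, -52)) = √((121 - 233) + (-31/5 - ⅕*58)) = √(-112 + (-31/5 - 58/5)) = √(-112 - 89/5) = √(-649/5) = I*√3245/5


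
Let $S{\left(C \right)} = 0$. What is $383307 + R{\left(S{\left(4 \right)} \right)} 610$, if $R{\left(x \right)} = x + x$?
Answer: $383307$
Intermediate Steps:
$R{\left(x \right)} = 2 x$
$383307 + R{\left(S{\left(4 \right)} \right)} 610 = 383307 + 2 \cdot 0 \cdot 610 = 383307 + 0 \cdot 610 = 383307 + 0 = 383307$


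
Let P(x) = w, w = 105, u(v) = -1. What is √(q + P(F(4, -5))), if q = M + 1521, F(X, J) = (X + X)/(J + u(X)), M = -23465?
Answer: I*√21839 ≈ 147.78*I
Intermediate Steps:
F(X, J) = 2*X/(-1 + J) (F(X, J) = (X + X)/(J - 1) = (2*X)/(-1 + J) = 2*X/(-1 + J))
P(x) = 105
q = -21944 (q = -23465 + 1521 = -21944)
√(q + P(F(4, -5))) = √(-21944 + 105) = √(-21839) = I*√21839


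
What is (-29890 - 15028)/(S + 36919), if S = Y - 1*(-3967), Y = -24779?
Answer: -44918/16107 ≈ -2.7887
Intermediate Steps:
S = -20812 (S = -24779 - 1*(-3967) = -24779 + 3967 = -20812)
(-29890 - 15028)/(S + 36919) = (-29890 - 15028)/(-20812 + 36919) = -44918/16107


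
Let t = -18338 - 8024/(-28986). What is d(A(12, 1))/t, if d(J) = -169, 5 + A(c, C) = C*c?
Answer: 2449317/265768622 ≈ 0.0092160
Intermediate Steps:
A(c, C) = -5 + C*c
t = -265768622/14493 (t = -18338 - 8024*(-1/28986) = -18338 + 4012/14493 = -265768622/14493 ≈ -18338.)
d(A(12, 1))/t = -169/(-265768622/14493) = -169*(-14493/265768622) = 2449317/265768622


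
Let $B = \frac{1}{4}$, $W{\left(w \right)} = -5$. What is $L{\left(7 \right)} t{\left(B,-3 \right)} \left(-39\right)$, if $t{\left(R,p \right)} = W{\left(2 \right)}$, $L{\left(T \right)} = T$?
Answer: $1365$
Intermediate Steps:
$B = \frac{1}{4} \approx 0.25$
$t{\left(R,p \right)} = -5$
$L{\left(7 \right)} t{\left(B,-3 \right)} \left(-39\right) = 7 \left(-5\right) \left(-39\right) = \left(-35\right) \left(-39\right) = 1365$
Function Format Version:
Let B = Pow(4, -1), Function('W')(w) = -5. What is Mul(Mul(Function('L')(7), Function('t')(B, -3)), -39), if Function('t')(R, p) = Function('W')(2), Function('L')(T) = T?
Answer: 1365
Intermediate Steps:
B = Rational(1, 4) ≈ 0.25000
Function('t')(R, p) = -5
Mul(Mul(Function('L')(7), Function('t')(B, -3)), -39) = Mul(Mul(7, -5), -39) = Mul(-35, -39) = 1365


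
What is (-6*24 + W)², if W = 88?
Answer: 3136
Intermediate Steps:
(-6*24 + W)² = (-6*24 + 88)² = (-144 + 88)² = (-56)² = 3136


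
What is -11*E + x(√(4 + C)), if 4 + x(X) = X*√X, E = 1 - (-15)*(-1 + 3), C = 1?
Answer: -345 + 5^(¾) ≈ -341.66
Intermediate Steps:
E = 31 (E = 1 - (-15)*2 = 1 - 3*(-10) = 1 + 30 = 31)
x(X) = -4 + X^(3/2) (x(X) = -4 + X*√X = -4 + X^(3/2))
-11*E + x(√(4 + C)) = -11*31 + (-4 + (√(4 + 1))^(3/2)) = -341 + (-4 + (√5)^(3/2)) = -341 + (-4 + 5^(¾)) = -345 + 5^(¾)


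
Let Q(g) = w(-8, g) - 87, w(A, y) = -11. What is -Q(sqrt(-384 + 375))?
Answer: 98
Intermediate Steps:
Q(g) = -98 (Q(g) = -11 - 87 = -98)
-Q(sqrt(-384 + 375)) = -1*(-98) = 98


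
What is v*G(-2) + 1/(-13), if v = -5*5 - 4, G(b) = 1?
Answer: -378/13 ≈ -29.077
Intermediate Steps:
v = -29 (v = -25 - 4 = -29)
v*G(-2) + 1/(-13) = -29*1 + 1/(-13) = -29 + 1*(-1/13) = -29 - 1/13 = -378/13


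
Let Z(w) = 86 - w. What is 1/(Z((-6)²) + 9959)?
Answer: 1/10009 ≈ 9.9910e-5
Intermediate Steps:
1/(Z((-6)²) + 9959) = 1/((86 - 1*(-6)²) + 9959) = 1/((86 - 1*36) + 9959) = 1/((86 - 36) + 9959) = 1/(50 + 9959) = 1/10009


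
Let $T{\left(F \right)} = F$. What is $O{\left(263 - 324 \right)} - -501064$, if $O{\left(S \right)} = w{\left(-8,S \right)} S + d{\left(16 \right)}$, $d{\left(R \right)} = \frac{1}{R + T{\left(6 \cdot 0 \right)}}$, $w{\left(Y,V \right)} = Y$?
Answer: $\frac{8024833}{16} \approx 5.0155 \cdot 10^{5}$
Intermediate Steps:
$d{\left(R \right)} = \frac{1}{R}$ ($d{\left(R \right)} = \frac{1}{R + 6 \cdot 0} = \frac{1}{R + 0} = \frac{1}{R}$)
$O{\left(S \right)} = \frac{1}{16} - 8 S$ ($O{\left(S \right)} = - 8 S + \frac{1}{16} = \frac{1}{16} - 8 S$)
$O{\left(263 - 324 \right)} - -501064 = \left(\frac{1}{16} - 8 \left(263 - 324\right)\right) - -501064 = \left(\frac{1}{16} - -488\right) + 501064 = \left(\frac{1}{16} + 488\right) + 501064 = \frac{7809}{16} + 501064 = \frac{8024833}{16}$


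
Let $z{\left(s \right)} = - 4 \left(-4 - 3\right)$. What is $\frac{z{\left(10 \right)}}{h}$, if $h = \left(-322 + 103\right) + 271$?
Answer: $\frac{7}{13} \approx 0.53846$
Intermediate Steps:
$z{\left(s \right)} = 28$ ($z{\left(s \right)} = \left(-4\right) \left(-7\right) = 28$)
$h = 52$ ($h = -219 + 271 = 52$)
$\frac{z{\left(10 \right)}}{h} = \frac{28}{52} = 28 \cdot \frac{1}{52} = \frac{7}{13}$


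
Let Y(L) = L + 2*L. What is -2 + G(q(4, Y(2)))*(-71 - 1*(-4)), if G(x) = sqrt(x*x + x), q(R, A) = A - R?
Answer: -2 - 67*sqrt(6) ≈ -166.12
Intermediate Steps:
Y(L) = 3*L
G(x) = sqrt(x + x**2) (G(x) = sqrt(x**2 + x) = sqrt(x + x**2))
-2 + G(q(4, Y(2)))*(-71 - 1*(-4)) = -2 + sqrt((3*2 - 1*4)*(1 + (3*2 - 1*4)))*(-71 - 1*(-4)) = -2 + sqrt((6 - 4)*(1 + (6 - 4)))*(-71 + 4) = -2 + sqrt(2*(1 + 2))*(-67) = -2 + sqrt(2*3)*(-67) = -2 + sqrt(6)*(-67) = -2 - 67*sqrt(6)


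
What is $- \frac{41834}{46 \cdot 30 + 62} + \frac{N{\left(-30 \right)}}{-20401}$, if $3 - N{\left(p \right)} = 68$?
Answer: $- \frac{426680852}{14709121} \approx -29.008$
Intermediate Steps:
$N{\left(p \right)} = -65$ ($N{\left(p \right)} = 3 - 68 = -65$)
$- \frac{41834}{46 \cdot 30 + 62} + \frac{N{\left(-30 \right)}}{-20401} = - \frac{41834}{46 \cdot 30 + 62} - \frac{65}{-20401} = - \frac{41834}{1380 + 62} - - \frac{65}{20401} = - \frac{41834}{1442} + \frac{65}{20401} = \left(-41834\right) \frac{1}{1442} + \frac{65}{20401} = - \frac{20917}{721} + \frac{65}{20401} = - \frac{426680852}{14709121}$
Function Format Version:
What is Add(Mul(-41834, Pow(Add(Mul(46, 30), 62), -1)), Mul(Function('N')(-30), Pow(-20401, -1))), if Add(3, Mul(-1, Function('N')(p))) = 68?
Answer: Rational(-426680852, 14709121) ≈ -29.008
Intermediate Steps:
Function('N')(p) = -65 (Function('N')(p) = Add(3, Mul(-1, 68)) = Add(3, -68) = -65)
Add(Mul(-41834, Pow(Add(Mul(46, 30), 62), -1)), Mul(Function('N')(-30), Pow(-20401, -1))) = Add(Mul(-41834, Pow(Add(Mul(46, 30), 62), -1)), Mul(-65, Pow(-20401, -1))) = Add(Mul(-41834, Pow(Add(1380, 62), -1)), Mul(-65, Rational(-1, 20401))) = Add(Mul(-41834, Pow(1442, -1)), Rational(65, 20401)) = Add(Mul(-41834, Rational(1, 1442)), Rational(65, 20401)) = Add(Rational(-20917, 721), Rational(65, 20401)) = Rational(-426680852, 14709121)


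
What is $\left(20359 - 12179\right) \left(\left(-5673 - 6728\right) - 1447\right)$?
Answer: $-113276640$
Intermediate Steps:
$\left(20359 - 12179\right) \left(\left(-5673 - 6728\right) - 1447\right) = 8180 \left(-12401 - 1447\right) = 8180 \left(-13848\right) = -113276640$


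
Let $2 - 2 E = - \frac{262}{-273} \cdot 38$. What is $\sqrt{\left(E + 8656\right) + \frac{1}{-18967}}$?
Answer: $\frac{2 \sqrt{342631724811558}}{398307} \approx 92.945$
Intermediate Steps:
$E = - \frac{4705}{273}$ ($E = 1 - \frac{- \frac{262}{-273} \cdot 38}{2} = 1 - \frac{\left(-262\right) \left(- \frac{1}{273}\right) 38}{2} = 1 - \frac{\frac{262}{273} \cdot 38}{2} = 1 - \frac{4978}{273} = - \frac{4705}{273} \approx -17.234$)
$\sqrt{\left(E + 8656\right) + \frac{1}{-18967}} = \sqrt{\left(- \frac{4705}{273} + 8656\right) + \frac{1}{-18967}} = \sqrt{\frac{2358383}{273} - \frac{1}{18967}} = \sqrt{\frac{3440880776}{398307}} = \frac{2 \sqrt{342631724811558}}{398307}$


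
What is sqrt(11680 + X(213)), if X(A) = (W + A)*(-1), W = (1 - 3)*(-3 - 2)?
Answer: 3*sqrt(1273) ≈ 107.04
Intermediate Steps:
W = 10 (W = -2*(-5) = 10)
X(A) = -10 - A (X(A) = (10 + A)*(-1) = -10 - A)
sqrt(11680 + X(213)) = sqrt(11680 + (-10 - 1*213)) = sqrt(11680 + (-10 - 213)) = sqrt(11680 - 223) = sqrt(11457) = 3*sqrt(1273)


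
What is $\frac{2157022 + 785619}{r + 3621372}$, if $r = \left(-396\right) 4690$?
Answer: $\frac{2942641}{1764132} \approx 1.668$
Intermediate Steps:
$r = -1857240$
$\frac{2157022 + 785619}{r + 3621372} = \frac{2157022 + 785619}{-1857240 + 3621372} = \frac{2942641}{1764132}$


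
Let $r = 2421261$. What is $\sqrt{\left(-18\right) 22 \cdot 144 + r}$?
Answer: $3 \sqrt{262693} \approx 1537.6$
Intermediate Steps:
$\sqrt{\left(-18\right) 22 \cdot 144 + r} = \sqrt{\left(-18\right) 22 \cdot 144 + 2421261} = \sqrt{\left(-396\right) 144 + 2421261} = \sqrt{-57024 + 2421261} = \sqrt{2364237} = 3 \sqrt{262693}$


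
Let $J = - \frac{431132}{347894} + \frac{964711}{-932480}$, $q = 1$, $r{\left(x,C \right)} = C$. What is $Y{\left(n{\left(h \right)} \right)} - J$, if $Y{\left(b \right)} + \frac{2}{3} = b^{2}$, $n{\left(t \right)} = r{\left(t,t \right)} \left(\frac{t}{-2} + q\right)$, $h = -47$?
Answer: $\frac{13728031801607833}{10353325440} \approx 1.326 \cdot 10^{6}$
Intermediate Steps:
$n{\left(t \right)} = t \left(1 - \frac{t}{2}\right)$ ($n{\left(t \right)} = t \left(\frac{t}{-2} + 1\right) = t \left(t \left(- \frac{1}{2}\right) + 1\right) = t \left(- \frac{t}{2} + 1\right) = t \left(1 - \frac{t}{2}\right)$)
$Y{\left(b \right)} = - \frac{2}{3} + b^{2}$
$J = - \frac{7847224851}{3451108480}$ ($J = \left(-431132\right) \frac{1}{347894} + 964711 \left(- \frac{1}{932480}\right) = - \frac{215566}{173947} - \frac{964711}{932480} = - \frac{7847224851}{3451108480} \approx -2.2738$)
$Y{\left(n{\left(h \right)} \right)} - J = \left(- \frac{2}{3} + \left(\frac{1}{2} \left(-47\right) \left(2 - -47\right)\right)^{2}\right) - - \frac{7847224851}{3451108480} = \left(- \frac{2}{3} + \left(\frac{1}{2} \left(-47\right) \left(2 + 47\right)\right)^{2}\right) + \frac{7847224851}{3451108480} = \left(- \frac{2}{3} + \left(\frac{1}{2} \left(-47\right) 49\right)^{2}\right) + \frac{7847224851}{3451108480} = \left(- \frac{2}{3} + \left(- \frac{2303}{2}\right)^{2}\right) + \frac{7847224851}{3451108480} = \left(- \frac{2}{3} + \frac{5303809}{4}\right) + \frac{7847224851}{3451108480} = \frac{15911419}{12} + \frac{7847224851}{3451108480} = \frac{13728031801607833}{10353325440}$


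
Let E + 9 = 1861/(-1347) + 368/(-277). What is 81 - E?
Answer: 34591903/373119 ≈ 92.710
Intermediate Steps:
E = -4369264/373119 (E = -9 + (1861/(-1347) + 368/(-277)) = -9 + (1861*(-1/1347) + 368*(-1/277)) = -9 + (-1861/1347 - 368/277) = -9 - 1011193/373119 = -4369264/373119 ≈ -11.710)
81 - E = 81 - 1*(-4369264/373119) = 81 + 4369264/373119 = 34591903/373119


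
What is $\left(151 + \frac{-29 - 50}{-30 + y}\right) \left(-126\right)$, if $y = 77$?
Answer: $- \frac{884268}{47} \approx -18814.0$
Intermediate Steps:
$\left(151 + \frac{-29 - 50}{-30 + y}\right) \left(-126\right) = \left(151 + \frac{-29 - 50}{-30 + 77}\right) \left(-126\right) = \left(151 - \frac{79}{47}\right) \left(-126\right) = \frac{7018}{47} \left(-126\right) = - \frac{884268}{47}$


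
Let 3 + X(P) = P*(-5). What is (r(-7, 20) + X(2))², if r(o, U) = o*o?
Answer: 1296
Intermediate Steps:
r(o, U) = o²
X(P) = -3 - 5*P (X(P) = -3 + P*(-5) = -3 - 5*P)
(r(-7, 20) + X(2))² = ((-7)² + (-3 - 5*2))² = (49 + (-3 - 10))² = (49 - 13)² = 36² = 1296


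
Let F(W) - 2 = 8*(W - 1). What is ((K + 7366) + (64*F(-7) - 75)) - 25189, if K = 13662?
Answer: -8204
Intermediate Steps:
F(W) = -6 + 8*W (F(W) = 2 + 8*(W - 1) = 2 + 8*(-1 + W) = 2 + (-8 + 8*W) = -6 + 8*W)
((K + 7366) + (64*F(-7) - 75)) - 25189 = ((13662 + 7366) + (64*(-6 + 8*(-7)) - 75)) - 25189 = (21028 + (64*(-6 - 56) - 75)) - 25189 = (21028 + (64*(-62) - 75)) - 25189 = (21028 + (-3968 - 75)) - 25189 = (21028 - 4043) - 25189 = 16985 - 25189 = -8204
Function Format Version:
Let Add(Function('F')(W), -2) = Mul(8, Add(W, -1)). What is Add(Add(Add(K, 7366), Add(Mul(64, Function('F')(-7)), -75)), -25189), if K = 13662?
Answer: -8204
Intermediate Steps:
Function('F')(W) = Add(-6, Mul(8, W)) (Function('F')(W) = Add(2, Mul(8, Add(W, -1))) = Add(2, Mul(8, Add(-1, W))) = Add(2, Add(-8, Mul(8, W))) = Add(-6, Mul(8, W)))
Add(Add(Add(K, 7366), Add(Mul(64, Function('F')(-7)), -75)), -25189) = Add(Add(Add(13662, 7366), Add(Mul(64, Add(-6, Mul(8, -7))), -75)), -25189) = Add(Add(21028, Add(Mul(64, Add(-6, -56)), -75)), -25189) = Add(Add(21028, Add(Mul(64, -62), -75)), -25189) = Add(Add(21028, Add(-3968, -75)), -25189) = Add(Add(21028, -4043), -25189) = Add(16985, -25189) = -8204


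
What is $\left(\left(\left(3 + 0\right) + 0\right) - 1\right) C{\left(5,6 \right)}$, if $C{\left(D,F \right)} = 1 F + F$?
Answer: $24$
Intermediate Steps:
$C{\left(D,F \right)} = 2 F$ ($C{\left(D,F \right)} = F + F = 2 F$)
$\left(\left(\left(3 + 0\right) + 0\right) - 1\right) C{\left(5,6 \right)} = \left(\left(\left(3 + 0\right) + 0\right) - 1\right) 2 \cdot 6 = \left(\left(3 + 0\right) - 1\right) 12 = \left(3 - 1\right) 12 = 2 \cdot 12 = 24$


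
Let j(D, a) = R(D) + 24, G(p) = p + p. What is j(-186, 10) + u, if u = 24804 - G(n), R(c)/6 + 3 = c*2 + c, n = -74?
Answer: 21610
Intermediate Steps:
G(p) = 2*p
R(c) = -18 + 18*c (R(c) = -18 + 6*(c*2 + c) = -18 + 6*(2*c + c) = -18 + 6*(3*c) = -18 + 18*c)
j(D, a) = 6 + 18*D (j(D, a) = (-18 + 18*D) + 24 = 6 + 18*D)
u = 24952 (u = 24804 - 2*(-74) = 24804 - 1*(-148) = 24804 + 148 = 24952)
j(-186, 10) + u = (6 + 18*(-186)) + 24952 = (6 - 3348) + 24952 = -3342 + 24952 = 21610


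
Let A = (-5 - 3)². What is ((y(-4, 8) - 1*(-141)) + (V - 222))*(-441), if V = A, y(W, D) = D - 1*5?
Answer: 6174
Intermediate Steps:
y(W, D) = -5 + D (y(W, D) = D - 5 = -5 + D)
A = 64 (A = (-8)² = 64)
V = 64
((y(-4, 8) - 1*(-141)) + (V - 222))*(-441) = (((-5 + 8) - 1*(-141)) + (64 - 222))*(-441) = ((3 + 141) - 158)*(-441) = (144 - 158)*(-441) = -14*(-441) = 6174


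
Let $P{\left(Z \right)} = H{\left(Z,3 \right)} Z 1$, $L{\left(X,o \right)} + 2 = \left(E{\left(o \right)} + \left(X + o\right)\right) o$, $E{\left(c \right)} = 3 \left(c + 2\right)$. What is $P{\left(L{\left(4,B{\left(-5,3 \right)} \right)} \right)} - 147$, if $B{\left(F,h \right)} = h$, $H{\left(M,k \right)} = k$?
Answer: $45$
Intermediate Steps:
$E{\left(c \right)} = 6 + 3 c$ ($E{\left(c \right)} = 3 \left(2 + c\right) = 6 + 3 c$)
$L{\left(X,o \right)} = -2 + o \left(6 + X + 4 o\right)$ ($L{\left(X,o \right)} = -2 + \left(\left(6 + 3 o\right) + \left(X + o\right)\right) o = -2 + \left(6 + X + 4 o\right) o = -2 + o \left(6 + X + 4 o\right)$)
$P{\left(Z \right)} = 3 Z$ ($P{\left(Z \right)} = 3 Z 1 = 3 Z$)
$P{\left(L{\left(4,B{\left(-5,3 \right)} \right)} \right)} - 147 = 3 \left(-2 + 4 \cdot 3^{2} + 6 \cdot 3 + 4 \cdot 3\right) - 147 = 3 \left(-2 + 4 \cdot 9 + 18 + 12\right) - 147 = 3 \left(-2 + 36 + 18 + 12\right) - 147 = 3 \cdot 64 - 147 = 192 - 147 = 45$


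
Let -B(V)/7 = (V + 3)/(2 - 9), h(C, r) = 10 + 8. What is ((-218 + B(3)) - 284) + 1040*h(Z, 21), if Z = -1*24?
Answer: 18224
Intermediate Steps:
Z = -24
h(C, r) = 18
B(V) = 3 + V (B(V) = -7*(V + 3)/(2 - 9) = -7*(3 + V)/(-7) = -7*(3 + V)*(-1)/7 = -7*(-3/7 - V/7) = 3 + V)
((-218 + B(3)) - 284) + 1040*h(Z, 21) = ((-218 + (3 + 3)) - 284) + 1040*18 = ((-218 + 6) - 284) + 18720 = (-212 - 284) + 18720 = -496 + 18720 = 18224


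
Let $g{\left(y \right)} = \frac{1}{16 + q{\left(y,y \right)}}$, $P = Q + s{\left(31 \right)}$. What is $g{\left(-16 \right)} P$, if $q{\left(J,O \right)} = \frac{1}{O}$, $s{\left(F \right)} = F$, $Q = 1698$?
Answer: $\frac{27664}{255} \approx 108.49$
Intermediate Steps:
$P = 1729$ ($P = 1698 + 31 = 1729$)
$g{\left(y \right)} = \frac{1}{16 + \frac{1}{y}}$
$g{\left(-16 \right)} P = - \frac{16}{1 + 16 \left(-16\right)} 1729 = - \frac{16}{1 - 256} \cdot 1729 = - \frac{16}{-255} \cdot 1729 = \left(-16\right) \left(- \frac{1}{255}\right) 1729 = \frac{16}{255} \cdot 1729 = \frac{27664}{255}$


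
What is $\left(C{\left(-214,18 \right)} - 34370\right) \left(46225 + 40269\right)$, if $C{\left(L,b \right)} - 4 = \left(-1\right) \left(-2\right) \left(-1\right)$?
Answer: $-2972625792$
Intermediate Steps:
$C{\left(L,b \right)} = 2$ ($C{\left(L,b \right)} = 4 + \left(-1\right) \left(-2\right) \left(-1\right) = 4 + 2 \left(-1\right) = 4 - 2 = 2$)
$\left(C{\left(-214,18 \right)} - 34370\right) \left(46225 + 40269\right) = \left(2 - 34370\right) \left(46225 + 40269\right) = \left(-34368\right) 86494 = -2972625792$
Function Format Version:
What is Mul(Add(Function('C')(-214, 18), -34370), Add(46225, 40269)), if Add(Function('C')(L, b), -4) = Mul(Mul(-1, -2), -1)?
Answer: -2972625792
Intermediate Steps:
Function('C')(L, b) = 2 (Function('C')(L, b) = Add(4, Mul(Mul(-1, -2), -1)) = Add(4, Mul(2, -1)) = Add(4, -2) = 2)
Mul(Add(Function('C')(-214, 18), -34370), Add(46225, 40269)) = Mul(Add(2, -34370), Add(46225, 40269)) = Mul(-34368, 86494) = -2972625792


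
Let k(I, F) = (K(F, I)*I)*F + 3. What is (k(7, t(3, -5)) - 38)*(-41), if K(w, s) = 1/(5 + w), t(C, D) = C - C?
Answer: 1435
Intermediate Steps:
t(C, D) = 0
k(I, F) = 3 + F*I/(5 + F) (k(I, F) = (I/(5 + F))*F + 3 = F*I/(5 + F) + 3 = 3 + F*I/(5 + F))
(k(7, t(3, -5)) - 38)*(-41) = ((15 + 3*0 + 0*7)/(5 + 0) - 38)*(-41) = ((15 + 0 + 0)/5 - 38)*(-41) = ((⅕)*15 - 38)*(-41) = (3 - 38)*(-41) = -35*(-41) = 1435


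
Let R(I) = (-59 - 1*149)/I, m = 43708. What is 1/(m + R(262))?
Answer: 131/5725644 ≈ 2.2880e-5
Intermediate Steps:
R(I) = -208/I (R(I) = (-59 - 149)/I = -208/I)
1/(m + R(262)) = 1/(43708 - 208/262) = 1/(43708 - 208*1/262) = 1/(43708 - 104/131) = 1/(5725644/131) = 131/5725644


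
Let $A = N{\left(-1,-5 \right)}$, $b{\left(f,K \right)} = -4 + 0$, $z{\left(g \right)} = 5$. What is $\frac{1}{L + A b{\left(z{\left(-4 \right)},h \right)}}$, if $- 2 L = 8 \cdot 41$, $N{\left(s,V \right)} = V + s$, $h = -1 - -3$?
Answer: $- \frac{1}{140} \approx -0.0071429$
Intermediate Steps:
$h = 2$ ($h = -1 + 3 = 2$)
$b{\left(f,K \right)} = -4$
$L = -164$ ($L = - \frac{8 \cdot 41}{2} = \left(- \frac{1}{2}\right) 328 = -164$)
$A = -6$ ($A = -5 - 1 = -6$)
$\frac{1}{L + A b{\left(z{\left(-4 \right)},h \right)}} = \frac{1}{-164 - -24} = \frac{1}{-164 + 24} = \frac{1}{-140} = - \frac{1}{140}$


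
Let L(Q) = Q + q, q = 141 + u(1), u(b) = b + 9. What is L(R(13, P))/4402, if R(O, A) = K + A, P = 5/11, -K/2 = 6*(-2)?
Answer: 965/24211 ≈ 0.039858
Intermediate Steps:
K = 24 (K = -12*(-2) = -2*(-12) = 24)
u(b) = 9 + b
P = 5/11 (P = 5*(1/11) = 5/11 ≈ 0.45455)
q = 151 (q = 141 + (9 + 1) = 141 + 10 = 151)
R(O, A) = 24 + A
L(Q) = 151 + Q (L(Q) = Q + 151 = 151 + Q)
L(R(13, P))/4402 = (151 + (24 + 5/11))/4402 = (151 + 269/11)*(1/4402) = (1930/11)*(1/4402) = 965/24211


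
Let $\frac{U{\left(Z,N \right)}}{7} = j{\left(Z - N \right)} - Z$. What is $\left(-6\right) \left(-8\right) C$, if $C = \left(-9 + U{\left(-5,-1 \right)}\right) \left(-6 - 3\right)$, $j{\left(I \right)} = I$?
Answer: $864$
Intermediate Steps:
$U{\left(Z,N \right)} = - 7 N$ ($U{\left(Z,N \right)} = 7 \left(\left(Z - N\right) - Z\right) = 7 \left(- N\right) = - 7 N$)
$C = 18$ ($C = \left(-9 - -7\right) \left(-6 - 3\right) = \left(-9 + 7\right) \left(-9\right) = \left(-2\right) \left(-9\right) = 18$)
$\left(-6\right) \left(-8\right) C = \left(-6\right) \left(-8\right) 18 = 48 \cdot 18 = 864$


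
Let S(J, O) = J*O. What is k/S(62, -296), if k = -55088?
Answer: 3443/1147 ≈ 3.0017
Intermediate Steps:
k/S(62, -296) = -55088/(62*(-296)) = -55088/(-18352) = -55088*(-1/18352) = 3443/1147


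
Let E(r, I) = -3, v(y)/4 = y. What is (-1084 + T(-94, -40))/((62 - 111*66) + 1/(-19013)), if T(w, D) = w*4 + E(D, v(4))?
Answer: 27816019/138110433 ≈ 0.20140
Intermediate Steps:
v(y) = 4*y
T(w, D) = -3 + 4*w (T(w, D) = w*4 - 3 = 4*w - 3 = -3 + 4*w)
(-1084 + T(-94, -40))/((62 - 111*66) + 1/(-19013)) = (-1084 + (-3 + 4*(-94)))/((62 - 111*66) + 1/(-19013)) = (-1084 + (-3 - 376))/((62 - 7326) - 1/19013) = (-1084 - 379)/(-7264 - 1/19013) = -1463/(-138110433/19013) = -1463*(-19013/138110433) = 27816019/138110433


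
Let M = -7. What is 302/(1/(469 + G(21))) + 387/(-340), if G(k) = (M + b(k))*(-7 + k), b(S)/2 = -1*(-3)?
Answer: 46719013/340 ≈ 1.3741e+5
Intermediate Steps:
b(S) = 6 (b(S) = 2*(-1*(-3)) = 2*3 = 6)
G(k) = 7 - k (G(k) = (-7 + 6)*(-7 + k) = -(-7 + k) = 7 - k)
302/(1/(469 + G(21))) + 387/(-340) = 302/(1/(469 + (7 - 1*21))) + 387/(-340) = 302/(1/(469 + (7 - 21))) + 387*(-1/340) = 302/(1/(469 - 14)) - 387/340 = 302/(1/455) - 387/340 = 302*455 - 387/340 = 137410 - 387/340 = 46719013/340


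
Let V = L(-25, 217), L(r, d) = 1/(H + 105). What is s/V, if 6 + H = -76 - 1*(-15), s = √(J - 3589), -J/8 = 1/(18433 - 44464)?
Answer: 38*I*√2431952708781/26031 ≈ 2276.5*I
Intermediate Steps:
J = 8/26031 (J = -8/(18433 - 44464) = -8/(-26031) = -8*(-1/26031) = 8/26031 ≈ 0.00030733)
s = I*√2431952708781/26031 (s = √(8/26031 - 3589) = √(-93425251/26031) = I*√2431952708781/26031 ≈ 59.908*I)
H = -67 (H = -6 + (-76 - 1*(-15)) = -6 + (-76 + 15) = -6 - 61 = -67)
L(r, d) = 1/38 (L(r, d) = 1/(-67 + 105) = 1/38)
V = 1/38 ≈ 0.026316
s/V = (I*√2431952708781/26031)/(1/38) = (I*√2431952708781/26031)*38 = 38*I*√2431952708781/26031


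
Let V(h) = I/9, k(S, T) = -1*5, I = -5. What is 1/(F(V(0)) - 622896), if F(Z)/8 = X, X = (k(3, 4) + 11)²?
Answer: -1/622608 ≈ -1.6061e-6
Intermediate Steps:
k(S, T) = -5
V(h) = -5/9
X = 36 (X = (-5 + 11)² = 6² = 36)
F(Z) = 288 (F(Z) = 8*36 = 288)
1/(F(V(0)) - 622896) = 1/(288 - 622896) = 1/(-622608) = -1/622608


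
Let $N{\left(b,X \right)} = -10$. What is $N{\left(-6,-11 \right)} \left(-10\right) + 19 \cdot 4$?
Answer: $176$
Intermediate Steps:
$N{\left(-6,-11 \right)} \left(-10\right) + 19 \cdot 4 = \left(-10\right) \left(-10\right) + 19 \cdot 4 = 100 + 76 = 176$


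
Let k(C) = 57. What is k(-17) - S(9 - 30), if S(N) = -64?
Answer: 121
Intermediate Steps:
k(-17) - S(9 - 30) = 57 - 1*(-64) = 57 + 64 = 121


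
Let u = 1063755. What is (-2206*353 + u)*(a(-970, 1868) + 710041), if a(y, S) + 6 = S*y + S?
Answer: -313556947109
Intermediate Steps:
a(y, S) = -6 + S + S*y (a(y, S) = -6 + (S*y + S) = -6 + (S + S*y) = -6 + S + S*y)
(-2206*353 + u)*(a(-970, 1868) + 710041) = (-2206*353 + 1063755)*((-6 + 1868 + 1868*(-970)) + 710041) = (-778718 + 1063755)*((-6 + 1868 - 1811960) + 710041) = 285037*(-1810098 + 710041) = 285037*(-1100057) = -313556947109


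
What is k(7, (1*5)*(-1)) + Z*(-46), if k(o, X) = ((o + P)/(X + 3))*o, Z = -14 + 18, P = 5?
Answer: -226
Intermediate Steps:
Z = 4
k(o, X) = o*(5 + o)/(3 + X) (k(o, X) = ((o + 5)/(X + 3))*o = ((5 + o)/(3 + X))*o = o*(5 + o)/(3 + X))
k(7, (1*5)*(-1)) + Z*(-46) = 7*(5 + 7)/(3 + (1*5)*(-1)) + 4*(-46) = 7*12/(3 + 5*(-1)) - 184 = 7*12/(3 - 5) - 184 = 7*12/(-2) - 184 = 7*(-½)*12 - 184 = -42 - 184 = -226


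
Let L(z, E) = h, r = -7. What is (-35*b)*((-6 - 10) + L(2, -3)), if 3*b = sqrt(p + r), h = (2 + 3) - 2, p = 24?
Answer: 455*sqrt(17)/3 ≈ 625.34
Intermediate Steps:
h = 3 (h = 5 - 2 = 3)
L(z, E) = 3
b = sqrt(17)/3 (b = sqrt(24 - 7)/3 = sqrt(17)/3 ≈ 1.3744)
(-35*b)*((-6 - 10) + L(2, -3)) = (-35*sqrt(17)/3)*((-6 - 10) + 3) = (-35*sqrt(17)/3)*(-16 + 3) = -35*sqrt(17)/3*(-13) = 455*sqrt(17)/3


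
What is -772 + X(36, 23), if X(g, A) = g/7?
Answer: -5368/7 ≈ -766.86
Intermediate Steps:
X(g, A) = g/7 (X(g, A) = g*(1/7) = g/7)
-772 + X(36, 23) = -772 + (1/7)*36 = -772 + 36/7 = -5368/7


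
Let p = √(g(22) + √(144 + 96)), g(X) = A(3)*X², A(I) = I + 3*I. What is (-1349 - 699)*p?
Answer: -4096*√(1452 + √15) ≈ -1.5629e+5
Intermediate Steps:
A(I) = 4*I
g(X) = 12*X² (g(X) = (4*3)*X² = 12*X²)
p = √(5808 + 4*√15) (p = √(12*22² + √(144 + 96)) = √(12*484 + √240) = √(5808 + 4*√15) ≈ 76.312)
(-1349 - 699)*p = (-1349 - 699)*(2*√(1452 + √15)) = -4096*√(1452 + √15)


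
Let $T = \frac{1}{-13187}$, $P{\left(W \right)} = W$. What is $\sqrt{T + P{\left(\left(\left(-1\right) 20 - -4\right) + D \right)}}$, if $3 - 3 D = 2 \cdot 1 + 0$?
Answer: $\frac{4 i \sqrt{1532474457}}{39561} \approx 3.9581 i$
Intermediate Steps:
$D = \frac{1}{3}$ ($D = 1 - \frac{2 \cdot 1 + 0}{3} = 1 - \frac{2 + 0}{3} = 1 - \frac{2}{3} = \frac{1}{3} \approx 0.33333$)
$T = - \frac{1}{13187} \approx -7.5832 \cdot 10^{-5}$
$\sqrt{T + P{\left(\left(\left(-1\right) 20 - -4\right) + D \right)}} = \sqrt{- \frac{1}{13187} + \left(\left(\left(-1\right) 20 - -4\right) + \frac{1}{3}\right)} = \sqrt{- \frac{1}{13187} + \left(\left(-20 + 4\right) + \frac{1}{3}\right)} = \sqrt{- \frac{1}{13187} + \left(-16 + \frac{1}{3}\right)} = \sqrt{- \frac{1}{13187} - \frac{47}{3}} = \sqrt{- \frac{619792}{39561}} = \frac{4 i \sqrt{1532474457}}{39561}$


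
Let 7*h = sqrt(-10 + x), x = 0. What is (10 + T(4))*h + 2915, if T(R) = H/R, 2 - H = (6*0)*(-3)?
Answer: 2915 + 3*I*sqrt(10)/2 ≈ 2915.0 + 4.7434*I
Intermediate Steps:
h = I*sqrt(10)/7 (h = sqrt(-10 + 0)/7 = sqrt(-10)/7 = (I*sqrt(10))/7 = I*sqrt(10)/7 ≈ 0.45175*I)
H = 2 (H = 2 - 6*0*(-3) = 2 - 0*(-3) = 2 - 1*0 = 2 + 0 = 2)
T(R) = 2/R
(10 + T(4))*h + 2915 = (10 + 2/4)*(I*sqrt(10)/7) + 2915 = (10 + 2*(1/4))*(I*sqrt(10)/7) + 2915 = (10 + 1/2)*(I*sqrt(10)/7) + 2915 = 21*(I*sqrt(10)/7)/2 + 2915 = 3*I*sqrt(10)/2 + 2915 = 2915 + 3*I*sqrt(10)/2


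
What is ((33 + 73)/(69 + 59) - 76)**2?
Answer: 23145721/4096 ≈ 5650.8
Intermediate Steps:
((33 + 73)/(69 + 59) - 76)**2 = (106/128 - 76)**2 = (106*(1/128) - 76)**2 = (53/64 - 76)**2 = (-4811/64)**2 = 23145721/4096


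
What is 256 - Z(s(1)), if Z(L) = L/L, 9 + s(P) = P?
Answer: 255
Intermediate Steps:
s(P) = -9 + P
Z(L) = 1
256 - Z(s(1)) = 256 - 1*1 = 256 - 1 = 255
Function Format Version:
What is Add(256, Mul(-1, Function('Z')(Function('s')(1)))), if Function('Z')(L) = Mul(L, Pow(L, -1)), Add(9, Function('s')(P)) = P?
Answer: 255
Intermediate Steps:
Function('s')(P) = Add(-9, P)
Function('Z')(L) = 1
Add(256, Mul(-1, Function('Z')(Function('s')(1)))) = Add(256, Mul(-1, 1)) = Add(256, -1) = 255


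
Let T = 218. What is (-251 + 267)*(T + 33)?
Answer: 4016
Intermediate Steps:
(-251 + 267)*(T + 33) = (-251 + 267)*(218 + 33) = 16*251 = 4016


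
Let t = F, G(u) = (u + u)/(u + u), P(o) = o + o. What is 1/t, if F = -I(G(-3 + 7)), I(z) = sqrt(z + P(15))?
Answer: -sqrt(31)/31 ≈ -0.17961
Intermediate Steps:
P(o) = 2*o
G(u) = 1 (G(u) = (2*u)/((2*u)) = (2*u)*(1/(2*u)) = 1)
I(z) = sqrt(30 + z) (I(z) = sqrt(z + 2*15) = sqrt(z + 30) = sqrt(30 + z))
F = -sqrt(31) (F = -sqrt(30 + 1) = -sqrt(31) ≈ -5.5678)
t = -sqrt(31) ≈ -5.5678
1/t = 1/(-sqrt(31)) = -sqrt(31)/31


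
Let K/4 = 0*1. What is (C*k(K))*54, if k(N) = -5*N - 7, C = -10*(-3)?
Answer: -11340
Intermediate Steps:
C = 30
K = 0 (K = 4*(0*1) = 4*0 = 0)
k(N) = -7 - 5*N
(C*k(K))*54 = (30*(-7 - 5*0))*54 = (30*(-7 + 0))*54 = (30*(-7))*54 = -210*54 = -11340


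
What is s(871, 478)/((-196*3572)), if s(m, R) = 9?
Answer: -9/700112 ≈ -1.2855e-5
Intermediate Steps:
s(871, 478)/((-196*3572)) = 9/((-196*3572)) = 9/(-700112) = 9*(-1/700112) = -9/700112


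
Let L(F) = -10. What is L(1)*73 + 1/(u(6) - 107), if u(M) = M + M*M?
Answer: -47451/65 ≈ -730.02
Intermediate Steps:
u(M) = M + M**2
L(1)*73 + 1/(u(6) - 107) = -10*73 + 1/(6*(1 + 6) - 107) = -730 + 1/(6*7 - 107) = -730 + 1/(42 - 107) = -730 + 1/(-65) = -730 - 1/65 = -47451/65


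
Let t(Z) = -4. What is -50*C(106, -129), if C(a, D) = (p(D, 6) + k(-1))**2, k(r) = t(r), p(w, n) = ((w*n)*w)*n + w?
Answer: -17936635862450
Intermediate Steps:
p(w, n) = w + n**2*w**2 (p(w, n) = ((n*w)*w)*n + w = (n*w**2)*n + w = n**2*w**2 + w = w + n**2*w**2)
k(r) = -4
C(a, D) = (-4 + D*(1 + 36*D))**2 (C(a, D) = (D*(1 + D*6**2) - 4)**2 = (D*(1 + D*36) - 4)**2 = (D*(1 + 36*D) - 4)**2 = (-4 + D*(1 + 36*D))**2)
-50*C(106, -129) = -50*(-4 - 129*(1 + 36*(-129)))**2 = -50*(-4 - 129*(1 - 4644))**2 = -50*(-4 - 129*(-4643))**2 = -50*(-4 + 598947)**2 = -50*598943**2 = -50*358732717249 = -17936635862450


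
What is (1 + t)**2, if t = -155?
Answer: 23716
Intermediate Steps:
(1 + t)**2 = (1 - 155)**2 = (-154)**2 = 23716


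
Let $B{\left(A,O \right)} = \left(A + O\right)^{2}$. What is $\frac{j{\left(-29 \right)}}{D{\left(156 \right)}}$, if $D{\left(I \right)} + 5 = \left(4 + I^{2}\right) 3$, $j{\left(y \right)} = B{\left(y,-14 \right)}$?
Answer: $\frac{1849}{73015} \approx 0.025324$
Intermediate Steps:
$j{\left(y \right)} = \left(-14 + y\right)^{2}$ ($j{\left(y \right)} = \left(y - 14\right)^{2} = \left(-14 + y\right)^{2}$)
$D{\left(I \right)} = 7 + 3 I^{2}$ ($D{\left(I \right)} = -5 + \left(4 + I^{2}\right) 3 = -5 + \left(12 + 3 I^{2}\right) = 7 + 3 I^{2}$)
$\frac{j{\left(-29 \right)}}{D{\left(156 \right)}} = \frac{\left(-14 - 29\right)^{2}}{7 + 3 \cdot 156^{2}} = \frac{\left(-43\right)^{2}}{7 + 3 \cdot 24336} = \frac{1849}{7 + 73008} = \frac{1849}{73015}$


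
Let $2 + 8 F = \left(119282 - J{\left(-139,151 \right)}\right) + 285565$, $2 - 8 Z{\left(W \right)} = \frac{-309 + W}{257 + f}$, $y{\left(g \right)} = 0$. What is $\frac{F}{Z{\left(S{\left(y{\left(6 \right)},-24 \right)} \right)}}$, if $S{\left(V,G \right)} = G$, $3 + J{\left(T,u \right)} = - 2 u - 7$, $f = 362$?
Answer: $\frac{250792183}{1571} \approx 1.5964 \cdot 10^{5}$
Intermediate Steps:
$J{\left(T,u \right)} = -10 - 2 u$ ($J{\left(T,u \right)} = -3 - \left(7 + 2 u\right) = -10 - 2 u$)
$Z{\left(W \right)} = \frac{1547}{4952} - \frac{W}{4952}$ ($Z{\left(W \right)} = \frac{1}{4} - \frac{\left(-309 + W\right) \frac{1}{257 + 362}}{8} = \frac{1}{4} - \frac{\left(-309 + W\right) \frac{1}{619}}{8} = \frac{1}{4} - \frac{- \frac{309}{619} + \frac{W}{619}}{8} = \frac{1}{4} - \left(- \frac{309}{4952} + \frac{W}{4952}\right) = \frac{1547}{4952} - \frac{W}{4952}$)
$F = \frac{405157}{8}$ ($F = - \frac{1}{4} + \frac{\left(119282 - \left(-10 - 302\right)\right) + 285565}{8} = - \frac{1}{4} + \frac{\left(119282 - -312\right) + 285565}{8} = - \frac{1}{4} + \frac{\left(119282 + 312\right) + 285565}{8} = - \frac{1}{4} + \frac{119594 + 285565}{8} = - \frac{1}{4} + \frac{1}{8} \cdot 405159 = - \frac{1}{4} + \frac{405159}{8} = \frac{405157}{8} \approx 50645.0$)
$\frac{F}{Z{\left(S{\left(y{\left(6 \right)},-24 \right)} \right)}} = \frac{405157}{8 \left(\frac{1547}{4952} - - \frac{3}{619}\right)} = \frac{405157}{8 \left(\frac{1547}{4952} + \frac{3}{619}\right)} = \frac{405157}{8 \cdot \frac{1571}{4952}} = \frac{405157}{8} \cdot \frac{4952}{1571} = \frac{250792183}{1571}$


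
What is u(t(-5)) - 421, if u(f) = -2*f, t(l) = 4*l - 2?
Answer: -377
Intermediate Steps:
t(l) = -2 + 4*l
u(t(-5)) - 421 = -2*(-2 + 4*(-5)) - 421 = -2*(-2 - 20) - 421 = -2*(-22) - 421 = 44 - 421 = -377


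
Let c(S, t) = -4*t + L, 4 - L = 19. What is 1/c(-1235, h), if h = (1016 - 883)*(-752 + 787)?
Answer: -1/18635 ≈ -5.3662e-5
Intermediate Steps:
L = -15 (L = 4 - 1*19 = 4 - 19 = -15)
h = 4655 (h = 133*35 = 4655)
c(S, t) = -15 - 4*t (c(S, t) = -4*t - 15 = -15 - 4*t)
1/c(-1235, h) = 1/(-15 - 4*4655) = 1/(-15 - 18620) = 1/(-18635) = -1/18635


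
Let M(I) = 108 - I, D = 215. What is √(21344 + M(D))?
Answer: √21237 ≈ 145.73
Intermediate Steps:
√(21344 + M(D)) = √(21344 + (108 - 1*215)) = √(21344 + (108 - 215)) = √(21344 - 107) = √21237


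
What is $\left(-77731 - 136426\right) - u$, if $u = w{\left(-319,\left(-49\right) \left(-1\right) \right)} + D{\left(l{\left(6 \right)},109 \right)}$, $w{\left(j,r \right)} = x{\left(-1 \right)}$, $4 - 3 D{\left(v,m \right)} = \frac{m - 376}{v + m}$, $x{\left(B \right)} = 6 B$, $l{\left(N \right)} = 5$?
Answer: $- \frac{24413455}{114} \approx -2.1415 \cdot 10^{5}$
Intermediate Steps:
$D{\left(v,m \right)} = \frac{4}{3} - \frac{-376 + m}{3 \left(m + v\right)}$ ($D{\left(v,m \right)} = \frac{4}{3} - \frac{\left(m - 376\right) \frac{1}{v + m}}{3} = \frac{4}{3} - \frac{\left(-376 + m\right) \frac{1}{m + v}}{3} = \frac{4}{3} - \frac{\frac{1}{m + v} \left(-376 + m\right)}{3} = \frac{4}{3} - \frac{-376 + m}{3 \left(m + v\right)}$)
$w{\left(j,r \right)} = -6$ ($w{\left(j,r \right)} = 6 \left(-1\right) = -6$)
$u = - \frac{443}{114}$ ($u = -6 + \frac{\frac{376}{3} + 109 + \frac{4}{3} \cdot 5}{109 + 5} = -6 + \frac{\frac{376}{3} + 109 + \frac{20}{3}}{114} = -6 + \frac{1}{114} \cdot 241 = -6 + \frac{241}{114} = - \frac{443}{114} \approx -3.886$)
$\left(-77731 - 136426\right) - u = \left(-77731 - 136426\right) - - \frac{443}{114} = \left(-77731 - 136426\right) + \frac{443}{114} = -214157 + \frac{443}{114} = - \frac{24413455}{114}$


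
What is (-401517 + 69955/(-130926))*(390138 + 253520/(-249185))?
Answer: -511057106804929679497/3262479531 ≈ -1.5665e+11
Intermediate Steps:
(-401517 + 69955/(-130926))*(390138 + 253520/(-249185)) = (-401517 + 69955*(-1/130926))*(390138 + 253520*(-1/249185)) = (-401517 - 69955/130926)*(390138 - 50704/49837) = -52569084697/130926*19443256802/49837 = -511057106804929679497/3262479531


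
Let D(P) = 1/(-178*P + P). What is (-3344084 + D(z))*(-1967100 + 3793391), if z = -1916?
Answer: -2071170863424332317/339132 ≈ -6.1073e+12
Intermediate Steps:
D(P) = -1/(177*P) (D(P) = 1/(-177*P) = -1/(177*P))
(-3344084 + D(z))*(-1967100 + 3793391) = (-3344084 - 1/177/(-1916))*(-1967100 + 3793391) = (-3344084 - 1/177*(-1/1916))*1826291 = (-3344084 + 1/339132)*1826291 = -1134085895087/339132*1826291 = -2071170863424332317/339132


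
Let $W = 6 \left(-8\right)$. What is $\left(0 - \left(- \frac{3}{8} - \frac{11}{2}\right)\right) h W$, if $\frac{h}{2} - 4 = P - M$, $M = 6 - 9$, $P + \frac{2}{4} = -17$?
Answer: $5922$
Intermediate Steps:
$P = - \frac{35}{2}$ ($P = - \frac{1}{2} - 17 = - \frac{35}{2} \approx -17.5$)
$W = -48$
$M = -3$
$h = -21$ ($h = 8 + 2 \left(- \frac{35}{2} - -3\right) = 8 + 2 \left(- \frac{35}{2} + 3\right) = 8 + 2 \left(- \frac{29}{2}\right) = 8 - 29 = -21$)
$\left(0 - \left(- \frac{3}{8} - \frac{11}{2}\right)\right) h W = \left(0 - \left(- \frac{3}{8} - \frac{11}{2}\right)\right) \left(-21\right) \left(-48\right) = \left(0 - - \frac{47}{8}\right) \left(-21\right) \left(-48\right) = \left(0 + \frac{47}{8}\right) \left(-21\right) \left(-48\right) = \frac{47}{8} \left(-21\right) \left(-48\right) = \left(- \frac{987}{8}\right) \left(-48\right) = 5922$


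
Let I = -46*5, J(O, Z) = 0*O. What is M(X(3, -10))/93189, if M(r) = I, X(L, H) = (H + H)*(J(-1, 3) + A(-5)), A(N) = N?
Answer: -230/93189 ≈ -0.0024681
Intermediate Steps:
J(O, Z) = 0
X(L, H) = -10*H (X(L, H) = (H + H)*(0 - 5) = (2*H)*(-5) = -10*H)
I = -230
M(r) = -230
M(X(3, -10))/93189 = -230/93189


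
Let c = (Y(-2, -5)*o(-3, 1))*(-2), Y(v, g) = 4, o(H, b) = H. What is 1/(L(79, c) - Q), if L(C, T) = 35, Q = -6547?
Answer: 1/6582 ≈ 0.00015193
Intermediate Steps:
c = 24 (c = (4*(-3))*(-2) = -12*(-2) = 24)
1/(L(79, c) - Q) = 1/(35 - 1*(-6547)) = 1/(35 + 6547) = 1/6582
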